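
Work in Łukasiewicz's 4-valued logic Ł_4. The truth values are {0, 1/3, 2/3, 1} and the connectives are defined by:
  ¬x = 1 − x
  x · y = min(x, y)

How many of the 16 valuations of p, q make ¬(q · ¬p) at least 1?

p = 0, q = 0 ↦ 1  ≥
p = 0, q = 1/3 ↦ 2/3  <
p = 0, q = 2/3 ↦ 1/3  <
p = 0, q = 1 ↦ 0  <
p = 1/3, q = 0 ↦ 1  ≥
p = 1/3, q = 1/3 ↦ 2/3  <
p = 1/3, q = 2/3 ↦ 1/3  <
p = 1/3, q = 1 ↦ 1/3  <
p = 2/3, q = 0 ↦ 1  ≥
p = 2/3, q = 1/3 ↦ 2/3  <
p = 2/3, q = 2/3 ↦ 2/3  <
p = 2/3, q = 1 ↦ 2/3  <
p = 1, q = 0 ↦ 1  ≥
p = 1, q = 1/3 ↦ 1  ≥
p = 1, q = 2/3 ↦ 1  ≥
p = 1, q = 1 ↦ 1  ≥
So 7 of the 16 assignments meet the threshold.

7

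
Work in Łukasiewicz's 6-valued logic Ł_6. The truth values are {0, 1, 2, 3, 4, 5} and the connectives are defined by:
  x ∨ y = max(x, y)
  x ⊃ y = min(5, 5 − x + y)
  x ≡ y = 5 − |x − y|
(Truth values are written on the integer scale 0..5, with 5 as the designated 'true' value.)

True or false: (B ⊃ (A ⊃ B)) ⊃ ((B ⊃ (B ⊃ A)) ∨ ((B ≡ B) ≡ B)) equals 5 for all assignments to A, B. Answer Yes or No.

No

Counterexample: take A = 0, B = 3.
A ⊃ B = 0 ⊃ 3 = 5
B ⊃ (A ⊃ B) = 3 ⊃ 5 = 5
B ⊃ A = 3 ⊃ 0 = 2
B ⊃ (B ⊃ A) = 3 ⊃ 2 = 4
B ≡ B = 3 ≡ 3 = 5
(B ≡ B) ≡ B = 5 ≡ 3 = 3
(B ⊃ (B ⊃ A)) ∨ ((B ≡ B) ≡ B) = 4 ∨ 3 = 4
(B ⊃ (A ⊃ B)) ⊃ ((B ⊃ (B ⊃ A)) ∨ ((B ≡ B) ≡ B)) = 5 ⊃ 4 = 4
This gives 4 ≠ 5.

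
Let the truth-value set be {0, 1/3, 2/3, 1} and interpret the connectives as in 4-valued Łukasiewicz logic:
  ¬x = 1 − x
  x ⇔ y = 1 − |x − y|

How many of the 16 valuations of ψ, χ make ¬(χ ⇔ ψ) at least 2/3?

ψ = 0, χ = 0 ↦ 0  <
ψ = 0, χ = 1/3 ↦ 1/3  <
ψ = 0, χ = 2/3 ↦ 2/3  ≥
ψ = 0, χ = 1 ↦ 1  ≥
ψ = 1/3, χ = 0 ↦ 1/3  <
ψ = 1/3, χ = 1/3 ↦ 0  <
ψ = 1/3, χ = 2/3 ↦ 1/3  <
ψ = 1/3, χ = 1 ↦ 2/3  ≥
ψ = 2/3, χ = 0 ↦ 2/3  ≥
ψ = 2/3, χ = 1/3 ↦ 1/3  <
ψ = 2/3, χ = 2/3 ↦ 0  <
ψ = 2/3, χ = 1 ↦ 1/3  <
ψ = 1, χ = 0 ↦ 1  ≥
ψ = 1, χ = 1/3 ↦ 2/3  ≥
ψ = 1, χ = 2/3 ↦ 1/3  <
ψ = 1, χ = 1 ↦ 0  <
So 6 of the 16 assignments meet the threshold.

6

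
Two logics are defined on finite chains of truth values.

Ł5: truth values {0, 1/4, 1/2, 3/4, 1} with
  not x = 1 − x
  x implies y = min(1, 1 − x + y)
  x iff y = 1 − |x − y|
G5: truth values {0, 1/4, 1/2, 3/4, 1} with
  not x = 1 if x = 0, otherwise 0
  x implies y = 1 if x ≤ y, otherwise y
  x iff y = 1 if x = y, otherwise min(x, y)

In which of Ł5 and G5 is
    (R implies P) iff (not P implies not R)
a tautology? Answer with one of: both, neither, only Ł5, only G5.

In Ł5: every assignment gives 1 — tautology.
In G5: at P = 1/4, R = 1/2 the value is 1/4 — not a tautology.

only Ł5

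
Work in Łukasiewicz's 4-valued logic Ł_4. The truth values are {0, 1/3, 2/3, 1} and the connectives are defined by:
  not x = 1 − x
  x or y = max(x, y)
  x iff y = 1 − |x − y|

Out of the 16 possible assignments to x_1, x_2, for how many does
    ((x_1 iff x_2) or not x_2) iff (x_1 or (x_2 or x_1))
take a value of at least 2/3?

x_1 = 0, x_2 = 0 ↦ 0  <
x_1 = 0, x_2 = 1/3 ↦ 2/3  ≥
x_1 = 0, x_2 = 2/3 ↦ 2/3  ≥
x_1 = 0, x_2 = 1 ↦ 0  <
x_1 = 1/3, x_2 = 0 ↦ 1/3  <
x_1 = 1/3, x_2 = 1/3 ↦ 1/3  <
x_1 = 1/3, x_2 = 2/3 ↦ 1  ≥
x_1 = 1/3, x_2 = 1 ↦ 1/3  <
x_1 = 2/3, x_2 = 0 ↦ 2/3  ≥
x_1 = 2/3, x_2 = 1/3 ↦ 1  ≥
x_1 = 2/3, x_2 = 2/3 ↦ 2/3  ≥
x_1 = 2/3, x_2 = 1 ↦ 2/3  ≥
x_1 = 1, x_2 = 0 ↦ 1  ≥
x_1 = 1, x_2 = 1/3 ↦ 2/3  ≥
x_1 = 1, x_2 = 2/3 ↦ 2/3  ≥
x_1 = 1, x_2 = 1 ↦ 1  ≥
So 11 of the 16 assignments meet the threshold.

11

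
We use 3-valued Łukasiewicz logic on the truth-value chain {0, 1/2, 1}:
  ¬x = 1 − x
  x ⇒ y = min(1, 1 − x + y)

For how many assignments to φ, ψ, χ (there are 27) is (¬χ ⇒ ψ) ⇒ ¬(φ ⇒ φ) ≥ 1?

3

value 1: 3 assignments (counts)
value 1/2: 6 assignments
value 0: 18 assignments
So 3 of the 27 assignments meet the threshold.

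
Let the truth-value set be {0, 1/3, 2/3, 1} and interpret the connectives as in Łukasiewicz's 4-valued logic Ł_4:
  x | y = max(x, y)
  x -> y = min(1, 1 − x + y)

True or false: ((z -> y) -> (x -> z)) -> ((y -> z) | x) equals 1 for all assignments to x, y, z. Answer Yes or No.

No

Counterexample: take x = 0, y = 1/3, z = 0.
z -> y = 0 -> 1/3 = 1
x -> z = 0 -> 0 = 1
(z -> y) -> (x -> z) = 1 -> 1 = 1
y -> z = 1/3 -> 0 = 2/3
(y -> z) | x = 2/3 | 0 = 2/3
((z -> y) -> (x -> z)) -> ((y -> z) | x) = 1 -> 2/3 = 2/3
This gives 2/3 ≠ 1.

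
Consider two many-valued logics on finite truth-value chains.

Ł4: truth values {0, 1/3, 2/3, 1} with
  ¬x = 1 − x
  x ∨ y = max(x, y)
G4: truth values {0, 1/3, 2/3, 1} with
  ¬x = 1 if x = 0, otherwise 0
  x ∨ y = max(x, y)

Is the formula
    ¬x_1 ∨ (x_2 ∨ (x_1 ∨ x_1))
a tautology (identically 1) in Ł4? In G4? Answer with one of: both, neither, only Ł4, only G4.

In Ł4: at x_1 = 1/3, x_2 = 0 the value is 2/3 — not a tautology.
In G4: at x_1 = 1/3, x_2 = 0 the value is 1/3 — not a tautology.

neither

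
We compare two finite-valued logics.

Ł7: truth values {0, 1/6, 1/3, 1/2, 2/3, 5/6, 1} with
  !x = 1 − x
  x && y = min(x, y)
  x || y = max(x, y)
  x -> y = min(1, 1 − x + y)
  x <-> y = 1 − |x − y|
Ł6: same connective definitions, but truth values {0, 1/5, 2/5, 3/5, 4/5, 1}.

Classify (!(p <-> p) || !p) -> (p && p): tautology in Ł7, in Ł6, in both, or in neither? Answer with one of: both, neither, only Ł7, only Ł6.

In Ł7: at p = 0 the value is 0 — not a tautology.
In Ł6: at p = 0 the value is 0 — not a tautology.

neither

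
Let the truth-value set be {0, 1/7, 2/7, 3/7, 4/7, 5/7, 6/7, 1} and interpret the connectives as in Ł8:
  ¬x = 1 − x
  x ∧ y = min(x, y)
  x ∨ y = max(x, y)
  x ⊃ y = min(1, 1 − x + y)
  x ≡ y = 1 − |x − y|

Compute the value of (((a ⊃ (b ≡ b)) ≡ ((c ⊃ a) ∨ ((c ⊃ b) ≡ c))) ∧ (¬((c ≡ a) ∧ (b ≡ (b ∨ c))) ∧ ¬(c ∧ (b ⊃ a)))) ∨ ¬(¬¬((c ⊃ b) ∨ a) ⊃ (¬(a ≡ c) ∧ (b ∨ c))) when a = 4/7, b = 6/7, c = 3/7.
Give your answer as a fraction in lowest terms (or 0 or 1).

b ≡ b = 6/7 ≡ 6/7 = 1
a ⊃ (b ≡ b) = 4/7 ⊃ 1 = 1
c ⊃ a = 3/7 ⊃ 4/7 = 1
c ⊃ b = 3/7 ⊃ 6/7 = 1
(c ⊃ b) ≡ c = 1 ≡ 3/7 = 3/7
(c ⊃ a) ∨ ((c ⊃ b) ≡ c) = 1 ∨ 3/7 = 1
(a ⊃ (b ≡ b)) ≡ ((c ⊃ a) ∨ ((c ⊃ b) ≡ c)) = 1 ≡ 1 = 1
c ≡ a = 3/7 ≡ 4/7 = 6/7
b ∨ c = 6/7 ∨ 3/7 = 6/7
b ≡ (b ∨ c) = 6/7 ≡ 6/7 = 1
(c ≡ a) ∧ (b ≡ (b ∨ c)) = 6/7 ∧ 1 = 6/7
¬((c ≡ a) ∧ (b ≡ (b ∨ c))) = ¬6/7 = 1/7
b ⊃ a = 6/7 ⊃ 4/7 = 5/7
c ∧ (b ⊃ a) = 3/7 ∧ 5/7 = 3/7
¬(c ∧ (b ⊃ a)) = ¬3/7 = 4/7
¬((c ≡ a) ∧ (b ≡ (b ∨ c))) ∧ ¬(c ∧ (b ⊃ a)) = 1/7 ∧ 4/7 = 1/7
((a ⊃ (b ≡ b)) ≡ ((c ⊃ a) ∨ ((c ⊃ b) ≡ c))) ∧ (¬((c ≡ a) ∧ (b ≡ (b ∨ c))) ∧ ¬(c ∧ (b ⊃ a))) = 1 ∧ 1/7 = 1/7
c ⊃ b = 3/7 ⊃ 6/7 = 1
(c ⊃ b) ∨ a = 1 ∨ 4/7 = 1
¬((c ⊃ b) ∨ a) = ¬1 = 0
¬¬((c ⊃ b) ∨ a) = ¬0 = 1
a ≡ c = 4/7 ≡ 3/7 = 6/7
¬(a ≡ c) = ¬6/7 = 1/7
b ∨ c = 6/7 ∨ 3/7 = 6/7
¬(a ≡ c) ∧ (b ∨ c) = 1/7 ∧ 6/7 = 1/7
¬¬((c ⊃ b) ∨ a) ⊃ (¬(a ≡ c) ∧ (b ∨ c)) = 1 ⊃ 1/7 = 1/7
¬(¬¬((c ⊃ b) ∨ a) ⊃ (¬(a ≡ c) ∧ (b ∨ c))) = ¬1/7 = 6/7
(((a ⊃ (b ≡ b)) ≡ ((c ⊃ a) ∨ ((c ⊃ b) ≡ c))) ∧ (¬((c ≡ a) ∧ (b ≡ (b ∨ c))) ∧ ¬(c ∧ (b ⊃ a)))) ∨ ¬(¬¬((c ⊃ b) ∨ a) ⊃ (¬(a ≡ c) ∧ (b ∨ c))) = 1/7 ∨ 6/7 = 6/7

6/7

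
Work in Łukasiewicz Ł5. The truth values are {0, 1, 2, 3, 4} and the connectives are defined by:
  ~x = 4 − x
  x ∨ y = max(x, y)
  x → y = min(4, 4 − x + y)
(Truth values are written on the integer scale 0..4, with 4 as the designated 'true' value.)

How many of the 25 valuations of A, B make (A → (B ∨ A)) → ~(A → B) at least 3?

value 4: 1 assignment (counts)
value 3: 2 assignments (counts)
value 2: 3 assignments
value 1: 4 assignments
value 0: 15 assignments
So 3 of the 25 assignments meet the threshold.

3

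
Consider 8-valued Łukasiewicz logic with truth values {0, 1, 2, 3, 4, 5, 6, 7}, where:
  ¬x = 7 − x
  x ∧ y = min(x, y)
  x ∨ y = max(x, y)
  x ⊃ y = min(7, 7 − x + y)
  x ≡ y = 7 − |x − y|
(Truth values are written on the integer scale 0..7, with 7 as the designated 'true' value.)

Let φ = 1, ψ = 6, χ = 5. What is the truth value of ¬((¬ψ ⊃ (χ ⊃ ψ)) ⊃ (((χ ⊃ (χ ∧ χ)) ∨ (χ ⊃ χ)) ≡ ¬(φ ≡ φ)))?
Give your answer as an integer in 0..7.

7

¬ψ = ¬6 = 1
χ ⊃ ψ = 5 ⊃ 6 = 7
¬ψ ⊃ (χ ⊃ ψ) = 1 ⊃ 7 = 7
χ ∧ χ = 5 ∧ 5 = 5
χ ⊃ (χ ∧ χ) = 5 ⊃ 5 = 7
χ ⊃ χ = 5 ⊃ 5 = 7
(χ ⊃ (χ ∧ χ)) ∨ (χ ⊃ χ) = 7 ∨ 7 = 7
φ ≡ φ = 1 ≡ 1 = 7
¬(φ ≡ φ) = ¬7 = 0
((χ ⊃ (χ ∧ χ)) ∨ (χ ⊃ χ)) ≡ ¬(φ ≡ φ) = 7 ≡ 0 = 0
(¬ψ ⊃ (χ ⊃ ψ)) ⊃ (((χ ⊃ (χ ∧ χ)) ∨ (χ ⊃ χ)) ≡ ¬(φ ≡ φ)) = 7 ⊃ 0 = 0
¬((¬ψ ⊃ (χ ⊃ ψ)) ⊃ (((χ ⊃ (χ ∧ χ)) ∨ (χ ⊃ χ)) ≡ ¬(φ ≡ φ))) = ¬0 = 7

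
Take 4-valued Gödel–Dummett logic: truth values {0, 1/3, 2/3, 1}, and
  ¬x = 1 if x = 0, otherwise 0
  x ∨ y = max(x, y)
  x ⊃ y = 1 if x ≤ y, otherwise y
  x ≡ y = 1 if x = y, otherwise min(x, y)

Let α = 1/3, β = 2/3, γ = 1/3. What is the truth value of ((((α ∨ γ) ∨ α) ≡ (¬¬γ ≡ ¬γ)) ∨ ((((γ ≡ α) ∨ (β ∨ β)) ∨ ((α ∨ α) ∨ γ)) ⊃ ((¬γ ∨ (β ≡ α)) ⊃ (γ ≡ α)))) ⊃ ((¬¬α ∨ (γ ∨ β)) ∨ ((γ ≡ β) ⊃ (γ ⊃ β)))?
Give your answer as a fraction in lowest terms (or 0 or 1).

1

α ∨ γ = 1/3 ∨ 1/3 = 1/3
(α ∨ γ) ∨ α = 1/3 ∨ 1/3 = 1/3
¬γ = ¬1/3 = 0
¬¬γ = ¬0 = 1
¬γ = ¬1/3 = 0
¬¬γ ≡ ¬γ = 1 ≡ 0 = 0
((α ∨ γ) ∨ α) ≡ (¬¬γ ≡ ¬γ) = 1/3 ≡ 0 = 0
γ ≡ α = 1/3 ≡ 1/3 = 1
β ∨ β = 2/3 ∨ 2/3 = 2/3
(γ ≡ α) ∨ (β ∨ β) = 1 ∨ 2/3 = 1
α ∨ α = 1/3 ∨ 1/3 = 1/3
(α ∨ α) ∨ γ = 1/3 ∨ 1/3 = 1/3
((γ ≡ α) ∨ (β ∨ β)) ∨ ((α ∨ α) ∨ γ) = 1 ∨ 1/3 = 1
¬γ = ¬1/3 = 0
β ≡ α = 2/3 ≡ 1/3 = 1/3
¬γ ∨ (β ≡ α) = 0 ∨ 1/3 = 1/3
γ ≡ α = 1/3 ≡ 1/3 = 1
(¬γ ∨ (β ≡ α)) ⊃ (γ ≡ α) = 1/3 ⊃ 1 = 1
(((γ ≡ α) ∨ (β ∨ β)) ∨ ((α ∨ α) ∨ γ)) ⊃ ((¬γ ∨ (β ≡ α)) ⊃ (γ ≡ α)) = 1 ⊃ 1 = 1
(((α ∨ γ) ∨ α) ≡ (¬¬γ ≡ ¬γ)) ∨ ((((γ ≡ α) ∨ (β ∨ β)) ∨ ((α ∨ α) ∨ γ)) ⊃ ((¬γ ∨ (β ≡ α)) ⊃ (γ ≡ α))) = 0 ∨ 1 = 1
¬α = ¬1/3 = 0
¬¬α = ¬0 = 1
γ ∨ β = 1/3 ∨ 2/3 = 2/3
¬¬α ∨ (γ ∨ β) = 1 ∨ 2/3 = 1
γ ≡ β = 1/3 ≡ 2/3 = 1/3
γ ⊃ β = 1/3 ⊃ 2/3 = 1
(γ ≡ β) ⊃ (γ ⊃ β) = 1/3 ⊃ 1 = 1
(¬¬α ∨ (γ ∨ β)) ∨ ((γ ≡ β) ⊃ (γ ⊃ β)) = 1 ∨ 1 = 1
((((α ∨ γ) ∨ α) ≡ (¬¬γ ≡ ¬γ)) ∨ ((((γ ≡ α) ∨ (β ∨ β)) ∨ ((α ∨ α) ∨ γ)) ⊃ ((¬γ ∨ (β ≡ α)) ⊃ (γ ≡ α)))) ⊃ ((¬¬α ∨ (γ ∨ β)) ∨ ((γ ≡ β) ⊃ (γ ⊃ β))) = 1 ⊃ 1 = 1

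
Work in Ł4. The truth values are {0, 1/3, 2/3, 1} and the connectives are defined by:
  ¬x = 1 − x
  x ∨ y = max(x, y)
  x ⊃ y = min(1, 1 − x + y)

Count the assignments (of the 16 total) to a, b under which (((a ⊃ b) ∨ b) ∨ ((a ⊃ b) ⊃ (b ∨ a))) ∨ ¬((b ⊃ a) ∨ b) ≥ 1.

a = 0, b = 0 ↦ 1  ≥
a = 0, b = 1/3 ↦ 1  ≥
a = 0, b = 2/3 ↦ 1  ≥
a = 0, b = 1 ↦ 1  ≥
a = 1/3, b = 0 ↦ 2/3  <
a = 1/3, b = 1/3 ↦ 1  ≥
a = 1/3, b = 2/3 ↦ 1  ≥
a = 1/3, b = 1 ↦ 1  ≥
a = 2/3, b = 0 ↦ 1  ≥
a = 2/3, b = 1/3 ↦ 1  ≥
a = 2/3, b = 2/3 ↦ 1  ≥
a = 2/3, b = 1 ↦ 1  ≥
a = 1, b = 0 ↦ 1  ≥
a = 1, b = 1/3 ↦ 1  ≥
a = 1, b = 2/3 ↦ 1  ≥
a = 1, b = 1 ↦ 1  ≥
So 15 of the 16 assignments meet the threshold.

15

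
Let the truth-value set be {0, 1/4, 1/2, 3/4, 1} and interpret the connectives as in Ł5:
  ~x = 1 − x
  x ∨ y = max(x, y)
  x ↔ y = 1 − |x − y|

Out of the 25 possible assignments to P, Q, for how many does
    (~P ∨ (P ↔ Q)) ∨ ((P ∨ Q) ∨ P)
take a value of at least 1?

value 1: 16 assignments (counts)
value 3/4: 8 assignments
value 1/2: 1 assignment
So 16 of the 25 assignments meet the threshold.

16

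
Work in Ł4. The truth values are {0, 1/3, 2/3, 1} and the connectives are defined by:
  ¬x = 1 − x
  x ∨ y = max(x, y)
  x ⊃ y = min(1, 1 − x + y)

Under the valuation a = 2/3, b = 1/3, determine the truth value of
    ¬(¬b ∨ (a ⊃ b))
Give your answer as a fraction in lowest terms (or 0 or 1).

1/3

¬b = ¬1/3 = 2/3
a ⊃ b = 2/3 ⊃ 1/3 = 2/3
¬b ∨ (a ⊃ b) = 2/3 ∨ 2/3 = 2/3
¬(¬b ∨ (a ⊃ b)) = ¬2/3 = 1/3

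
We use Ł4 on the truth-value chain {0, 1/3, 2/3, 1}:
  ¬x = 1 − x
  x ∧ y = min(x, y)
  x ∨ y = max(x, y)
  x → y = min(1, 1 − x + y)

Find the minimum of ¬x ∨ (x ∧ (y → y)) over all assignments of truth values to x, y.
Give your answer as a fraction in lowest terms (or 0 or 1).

Take x = 1/3, y = 0:
¬x = ¬1/3 = 2/3
y → y = 0 → 0 = 1
x ∧ (y → y) = 1/3 ∧ 1 = 1/3
¬x ∨ (x ∧ (y → y)) = 2/3 ∨ 1/3 = 2/3
No assignment yields a value below 2/3, so this is the minimum.

2/3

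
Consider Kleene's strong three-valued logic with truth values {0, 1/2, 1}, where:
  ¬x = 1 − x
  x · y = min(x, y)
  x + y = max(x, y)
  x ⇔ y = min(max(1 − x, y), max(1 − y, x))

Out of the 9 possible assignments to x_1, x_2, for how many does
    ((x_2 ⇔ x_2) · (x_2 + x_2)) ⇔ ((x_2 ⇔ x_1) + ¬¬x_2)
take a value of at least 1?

4

x_1 = 0, x_2 = 0 ↦ 0  <
x_1 = 0, x_2 = 1/2 ↦ 1/2  <
x_1 = 0, x_2 = 1 ↦ 1  ≥
x_1 = 1/2, x_2 = 0 ↦ 1/2  <
x_1 = 1/2, x_2 = 1/2 ↦ 1/2  <
x_1 = 1/2, x_2 = 1 ↦ 1  ≥
x_1 = 1, x_2 = 0 ↦ 1  ≥
x_1 = 1, x_2 = 1/2 ↦ 1/2  <
x_1 = 1, x_2 = 1 ↦ 1  ≥
So 4 of the 9 assignments meet the threshold.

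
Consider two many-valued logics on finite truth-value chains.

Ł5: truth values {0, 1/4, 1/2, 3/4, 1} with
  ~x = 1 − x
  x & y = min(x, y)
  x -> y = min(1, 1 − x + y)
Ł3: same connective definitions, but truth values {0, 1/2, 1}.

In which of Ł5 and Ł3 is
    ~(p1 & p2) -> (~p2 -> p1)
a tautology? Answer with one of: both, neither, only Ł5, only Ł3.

neither

In Ł5: at p1 = 0, p2 = 0 the value is 0 — not a tautology.
In Ł3: at p1 = 0, p2 = 0 the value is 0 — not a tautology.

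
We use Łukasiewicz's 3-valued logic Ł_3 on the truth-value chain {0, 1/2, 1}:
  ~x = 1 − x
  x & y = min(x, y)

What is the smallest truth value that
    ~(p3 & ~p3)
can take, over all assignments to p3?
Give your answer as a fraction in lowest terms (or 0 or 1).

Take p3 = 1/2:
~p3 = ~1/2 = 1/2
p3 & ~p3 = 1/2 & 1/2 = 1/2
~(p3 & ~p3) = ~1/2 = 1/2
No assignment yields a value below 1/2, so this is the minimum.

1/2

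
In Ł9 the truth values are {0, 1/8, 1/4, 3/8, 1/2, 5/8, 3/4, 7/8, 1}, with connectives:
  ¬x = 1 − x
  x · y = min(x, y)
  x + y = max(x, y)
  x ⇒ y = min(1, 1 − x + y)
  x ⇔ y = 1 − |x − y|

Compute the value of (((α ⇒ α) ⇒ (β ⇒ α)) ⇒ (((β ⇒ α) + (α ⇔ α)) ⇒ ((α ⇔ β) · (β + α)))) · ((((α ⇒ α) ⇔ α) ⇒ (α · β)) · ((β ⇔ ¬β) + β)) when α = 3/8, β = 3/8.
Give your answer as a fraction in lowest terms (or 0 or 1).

3/8

α ⇒ α = 3/8 ⇒ 3/8 = 1
β ⇒ α = 3/8 ⇒ 3/8 = 1
(α ⇒ α) ⇒ (β ⇒ α) = 1 ⇒ 1 = 1
β ⇒ α = 3/8 ⇒ 3/8 = 1
α ⇔ α = 3/8 ⇔ 3/8 = 1
(β ⇒ α) + (α ⇔ α) = 1 + 1 = 1
α ⇔ β = 3/8 ⇔ 3/8 = 1
β + α = 3/8 + 3/8 = 3/8
(α ⇔ β) · (β + α) = 1 · 3/8 = 3/8
((β ⇒ α) + (α ⇔ α)) ⇒ ((α ⇔ β) · (β + α)) = 1 ⇒ 3/8 = 3/8
((α ⇒ α) ⇒ (β ⇒ α)) ⇒ (((β ⇒ α) + (α ⇔ α)) ⇒ ((α ⇔ β) · (β + α))) = 1 ⇒ 3/8 = 3/8
α ⇒ α = 3/8 ⇒ 3/8 = 1
(α ⇒ α) ⇔ α = 1 ⇔ 3/8 = 3/8
α · β = 3/8 · 3/8 = 3/8
((α ⇒ α) ⇔ α) ⇒ (α · β) = 3/8 ⇒ 3/8 = 1
¬β = ¬3/8 = 5/8
β ⇔ ¬β = 3/8 ⇔ 5/8 = 3/4
(β ⇔ ¬β) + β = 3/4 + 3/8 = 3/4
(((α ⇒ α) ⇔ α) ⇒ (α · β)) · ((β ⇔ ¬β) + β) = 1 · 3/4 = 3/4
(((α ⇒ α) ⇒ (β ⇒ α)) ⇒ (((β ⇒ α) + (α ⇔ α)) ⇒ ((α ⇔ β) · (β + α)))) · ((((α ⇒ α) ⇔ α) ⇒ (α · β)) · ((β ⇔ ¬β) + β)) = 3/8 · 3/4 = 3/8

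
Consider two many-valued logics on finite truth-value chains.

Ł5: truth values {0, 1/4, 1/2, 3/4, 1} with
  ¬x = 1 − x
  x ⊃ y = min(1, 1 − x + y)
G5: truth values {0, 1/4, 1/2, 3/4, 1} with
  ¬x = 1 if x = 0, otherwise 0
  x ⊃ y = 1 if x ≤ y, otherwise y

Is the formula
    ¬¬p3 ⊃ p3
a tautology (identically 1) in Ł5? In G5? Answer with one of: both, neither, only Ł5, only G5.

only Ł5

In Ł5: every assignment gives 1 — tautology.
In G5: at p3 = 1/4 the value is 1/4 — not a tautology.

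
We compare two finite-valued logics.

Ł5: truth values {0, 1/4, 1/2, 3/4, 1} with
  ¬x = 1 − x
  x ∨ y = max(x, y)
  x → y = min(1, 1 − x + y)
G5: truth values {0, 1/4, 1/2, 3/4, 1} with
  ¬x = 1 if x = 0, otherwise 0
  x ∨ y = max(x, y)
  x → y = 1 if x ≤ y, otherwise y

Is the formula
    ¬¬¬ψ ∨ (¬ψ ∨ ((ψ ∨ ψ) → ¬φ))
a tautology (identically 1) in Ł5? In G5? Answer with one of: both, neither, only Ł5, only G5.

In Ł5: at φ = 1/4, ψ = 1 the value is 3/4 — not a tautology.
In G5: at φ = 1/4, ψ = 1/4 the value is 0 — not a tautology.

neither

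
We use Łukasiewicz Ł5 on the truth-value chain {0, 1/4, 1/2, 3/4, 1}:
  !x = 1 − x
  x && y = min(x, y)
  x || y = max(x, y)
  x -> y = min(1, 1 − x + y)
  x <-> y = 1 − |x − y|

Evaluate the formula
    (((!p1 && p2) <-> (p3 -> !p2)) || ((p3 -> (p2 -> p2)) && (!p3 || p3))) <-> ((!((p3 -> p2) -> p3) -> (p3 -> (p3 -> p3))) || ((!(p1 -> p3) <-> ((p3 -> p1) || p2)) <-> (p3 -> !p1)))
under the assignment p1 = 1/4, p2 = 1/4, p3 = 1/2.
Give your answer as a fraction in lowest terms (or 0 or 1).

1/2

!p1 = !1/4 = 3/4
!p1 && p2 = 3/4 && 1/4 = 1/4
!p2 = !1/4 = 3/4
p3 -> !p2 = 1/2 -> 3/4 = 1
(!p1 && p2) <-> (p3 -> !p2) = 1/4 <-> 1 = 1/4
p2 -> p2 = 1/4 -> 1/4 = 1
p3 -> (p2 -> p2) = 1/2 -> 1 = 1
!p3 = !1/2 = 1/2
!p3 || p3 = 1/2 || 1/2 = 1/2
(p3 -> (p2 -> p2)) && (!p3 || p3) = 1 && 1/2 = 1/2
((!p1 && p2) <-> (p3 -> !p2)) || ((p3 -> (p2 -> p2)) && (!p3 || p3)) = 1/4 || 1/2 = 1/2
p3 -> p2 = 1/2 -> 1/4 = 3/4
(p3 -> p2) -> p3 = 3/4 -> 1/2 = 3/4
!((p3 -> p2) -> p3) = !3/4 = 1/4
p3 -> p3 = 1/2 -> 1/2 = 1
p3 -> (p3 -> p3) = 1/2 -> 1 = 1
!((p3 -> p2) -> p3) -> (p3 -> (p3 -> p3)) = 1/4 -> 1 = 1
p1 -> p3 = 1/4 -> 1/2 = 1
!(p1 -> p3) = !1 = 0
p3 -> p1 = 1/2 -> 1/4 = 3/4
(p3 -> p1) || p2 = 3/4 || 1/4 = 3/4
!(p1 -> p3) <-> ((p3 -> p1) || p2) = 0 <-> 3/4 = 1/4
!p1 = !1/4 = 3/4
p3 -> !p1 = 1/2 -> 3/4 = 1
(!(p1 -> p3) <-> ((p3 -> p1) || p2)) <-> (p3 -> !p1) = 1/4 <-> 1 = 1/4
(!((p3 -> p2) -> p3) -> (p3 -> (p3 -> p3))) || ((!(p1 -> p3) <-> ((p3 -> p1) || p2)) <-> (p3 -> !p1)) = 1 || 1/4 = 1
(((!p1 && p2) <-> (p3 -> !p2)) || ((p3 -> (p2 -> p2)) && (!p3 || p3))) <-> ((!((p3 -> p2) -> p3) -> (p3 -> (p3 -> p3))) || ((!(p1 -> p3) <-> ((p3 -> p1) || p2)) <-> (p3 -> !p1))) = 1/2 <-> 1 = 1/2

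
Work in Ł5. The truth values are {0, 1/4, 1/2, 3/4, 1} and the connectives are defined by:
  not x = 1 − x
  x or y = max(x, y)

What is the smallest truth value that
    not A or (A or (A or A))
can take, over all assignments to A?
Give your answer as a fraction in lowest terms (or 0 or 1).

1/2

Take A = 1/2:
not A = not 1/2 = 1/2
A or A = 1/2 or 1/2 = 1/2
A or (A or A) = 1/2 or 1/2 = 1/2
not A or (A or (A or A)) = 1/2 or 1/2 = 1/2
No assignment yields a value below 1/2, so this is the minimum.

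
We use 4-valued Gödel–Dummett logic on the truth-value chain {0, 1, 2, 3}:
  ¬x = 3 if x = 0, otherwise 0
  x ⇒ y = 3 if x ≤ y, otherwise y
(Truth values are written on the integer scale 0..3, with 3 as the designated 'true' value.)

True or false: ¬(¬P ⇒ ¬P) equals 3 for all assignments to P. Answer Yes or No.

No

Counterexample: take P = 0.
¬P = ¬0 = 3
¬P = ¬0 = 3
¬P ⇒ ¬P = 3 ⇒ 3 = 3
¬(¬P ⇒ ¬P) = ¬3 = 0
This gives 0 ≠ 3.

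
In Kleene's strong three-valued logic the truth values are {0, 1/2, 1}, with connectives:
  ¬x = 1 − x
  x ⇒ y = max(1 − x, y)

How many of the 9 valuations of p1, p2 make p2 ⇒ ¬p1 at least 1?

p1 = 0, p2 = 0 ↦ 1  ≥
p1 = 0, p2 = 1/2 ↦ 1  ≥
p1 = 0, p2 = 1 ↦ 1  ≥
p1 = 1/2, p2 = 0 ↦ 1  ≥
p1 = 1/2, p2 = 1/2 ↦ 1/2  <
p1 = 1/2, p2 = 1 ↦ 1/2  <
p1 = 1, p2 = 0 ↦ 1  ≥
p1 = 1, p2 = 1/2 ↦ 1/2  <
p1 = 1, p2 = 1 ↦ 0  <
So 5 of the 9 assignments meet the threshold.

5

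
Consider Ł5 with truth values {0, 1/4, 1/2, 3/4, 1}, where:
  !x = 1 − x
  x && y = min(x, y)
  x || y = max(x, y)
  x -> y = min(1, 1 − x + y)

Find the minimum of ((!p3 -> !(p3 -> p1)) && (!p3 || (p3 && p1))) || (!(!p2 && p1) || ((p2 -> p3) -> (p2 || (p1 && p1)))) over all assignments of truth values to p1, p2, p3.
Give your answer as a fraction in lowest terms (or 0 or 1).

Take p1 = 1/2, p2 = 0, p3 = 0:
!p3 = !0 = 1
p3 -> p1 = 0 -> 1/2 = 1
!(p3 -> p1) = !1 = 0
!p3 -> !(p3 -> p1) = 1 -> 0 = 0
!p3 = !0 = 1
p3 && p1 = 0 && 1/2 = 0
!p3 || (p3 && p1) = 1 || 0 = 1
(!p3 -> !(p3 -> p1)) && (!p3 || (p3 && p1)) = 0 && 1 = 0
!p2 = !0 = 1
!p2 && p1 = 1 && 1/2 = 1/2
!(!p2 && p1) = !1/2 = 1/2
p2 -> p3 = 0 -> 0 = 1
p1 && p1 = 1/2 && 1/2 = 1/2
p2 || (p1 && p1) = 0 || 1/2 = 1/2
(p2 -> p3) -> (p2 || (p1 && p1)) = 1 -> 1/2 = 1/2
!(!p2 && p1) || ((p2 -> p3) -> (p2 || (p1 && p1))) = 1/2 || 1/2 = 1/2
((!p3 -> !(p3 -> p1)) && (!p3 || (p3 && p1))) || (!(!p2 && p1) || ((p2 -> p3) -> (p2 || (p1 && p1)))) = 0 || 1/2 = 1/2
No assignment yields a value below 1/2, so this is the minimum.

1/2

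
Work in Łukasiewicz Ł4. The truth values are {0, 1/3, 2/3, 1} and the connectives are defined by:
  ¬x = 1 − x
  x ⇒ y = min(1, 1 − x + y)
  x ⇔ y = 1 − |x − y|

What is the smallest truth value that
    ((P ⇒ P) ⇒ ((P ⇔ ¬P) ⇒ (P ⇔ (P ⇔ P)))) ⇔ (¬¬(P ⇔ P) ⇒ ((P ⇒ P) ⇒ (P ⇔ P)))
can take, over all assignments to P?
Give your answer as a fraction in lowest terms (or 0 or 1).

Take P = 1/3:
P ⇒ P = 1/3 ⇒ 1/3 = 1
¬P = ¬1/3 = 2/3
P ⇔ ¬P = 1/3 ⇔ 2/3 = 2/3
P ⇔ P = 1/3 ⇔ 1/3 = 1
P ⇔ (P ⇔ P) = 1/3 ⇔ 1 = 1/3
(P ⇔ ¬P) ⇒ (P ⇔ (P ⇔ P)) = 2/3 ⇒ 1/3 = 2/3
(P ⇒ P) ⇒ ((P ⇔ ¬P) ⇒ (P ⇔ (P ⇔ P))) = 1 ⇒ 2/3 = 2/3
P ⇔ P = 1/3 ⇔ 1/3 = 1
¬(P ⇔ P) = ¬1 = 0
¬¬(P ⇔ P) = ¬0 = 1
P ⇒ P = 1/3 ⇒ 1/3 = 1
P ⇔ P = 1/3 ⇔ 1/3 = 1
(P ⇒ P) ⇒ (P ⇔ P) = 1 ⇒ 1 = 1
¬¬(P ⇔ P) ⇒ ((P ⇒ P) ⇒ (P ⇔ P)) = 1 ⇒ 1 = 1
((P ⇒ P) ⇒ ((P ⇔ ¬P) ⇒ (P ⇔ (P ⇔ P)))) ⇔ (¬¬(P ⇔ P) ⇒ ((P ⇒ P) ⇒ (P ⇔ P))) = 2/3 ⇔ 1 = 2/3
No assignment yields a value below 2/3, so this is the minimum.

2/3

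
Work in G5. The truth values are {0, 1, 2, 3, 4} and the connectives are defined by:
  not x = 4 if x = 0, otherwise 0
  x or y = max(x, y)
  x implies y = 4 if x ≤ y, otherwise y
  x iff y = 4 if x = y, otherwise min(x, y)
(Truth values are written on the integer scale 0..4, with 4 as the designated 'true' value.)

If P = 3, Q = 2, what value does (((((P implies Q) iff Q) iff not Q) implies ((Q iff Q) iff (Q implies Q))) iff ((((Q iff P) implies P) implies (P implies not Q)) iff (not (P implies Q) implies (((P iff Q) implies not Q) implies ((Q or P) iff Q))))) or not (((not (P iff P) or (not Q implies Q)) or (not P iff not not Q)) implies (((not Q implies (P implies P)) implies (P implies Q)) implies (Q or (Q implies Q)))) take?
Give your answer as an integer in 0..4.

P implies Q = 3 implies 2 = 2
(P implies Q) iff Q = 2 iff 2 = 4
not Q = not 2 = 0
((P implies Q) iff Q) iff not Q = 4 iff 0 = 0
Q iff Q = 2 iff 2 = 4
Q implies Q = 2 implies 2 = 4
(Q iff Q) iff (Q implies Q) = 4 iff 4 = 4
(((P implies Q) iff Q) iff not Q) implies ((Q iff Q) iff (Q implies Q)) = 0 implies 4 = 4
Q iff P = 2 iff 3 = 2
(Q iff P) implies P = 2 implies 3 = 4
not Q = not 2 = 0
P implies not Q = 3 implies 0 = 0
((Q iff P) implies P) implies (P implies not Q) = 4 implies 0 = 0
P implies Q = 3 implies 2 = 2
not (P implies Q) = not 2 = 0
P iff Q = 3 iff 2 = 2
not Q = not 2 = 0
(P iff Q) implies not Q = 2 implies 0 = 0
Q or P = 2 or 3 = 3
(Q or P) iff Q = 3 iff 2 = 2
((P iff Q) implies not Q) implies ((Q or P) iff Q) = 0 implies 2 = 4
not (P implies Q) implies (((P iff Q) implies not Q) implies ((Q or P) iff Q)) = 0 implies 4 = 4
(((Q iff P) implies P) implies (P implies not Q)) iff (not (P implies Q) implies (((P iff Q) implies not Q) implies ((Q or P) iff Q))) = 0 iff 4 = 0
((((P implies Q) iff Q) iff not Q) implies ((Q iff Q) iff (Q implies Q))) iff ((((Q iff P) implies P) implies (P implies not Q)) iff (not (P implies Q) implies (((P iff Q) implies not Q) implies ((Q or P) iff Q)))) = 4 iff 0 = 0
P iff P = 3 iff 3 = 4
not (P iff P) = not 4 = 0
not Q = not 2 = 0
not Q implies Q = 0 implies 2 = 4
not (P iff P) or (not Q implies Q) = 0 or 4 = 4
not P = not 3 = 0
not Q = not 2 = 0
not not Q = not 0 = 4
not P iff not not Q = 0 iff 4 = 0
(not (P iff P) or (not Q implies Q)) or (not P iff not not Q) = 4 or 0 = 4
not Q = not 2 = 0
P implies P = 3 implies 3 = 4
not Q implies (P implies P) = 0 implies 4 = 4
P implies Q = 3 implies 2 = 2
(not Q implies (P implies P)) implies (P implies Q) = 4 implies 2 = 2
Q implies Q = 2 implies 2 = 4
Q or (Q implies Q) = 2 or 4 = 4
((not Q implies (P implies P)) implies (P implies Q)) implies (Q or (Q implies Q)) = 2 implies 4 = 4
((not (P iff P) or (not Q implies Q)) or (not P iff not not Q)) implies (((not Q implies (P implies P)) implies (P implies Q)) implies (Q or (Q implies Q))) = 4 implies 4 = 4
not (((not (P iff P) or (not Q implies Q)) or (not P iff not not Q)) implies (((not Q implies (P implies P)) implies (P implies Q)) implies (Q or (Q implies Q)))) = not 4 = 0
(((((P implies Q) iff Q) iff not Q) implies ((Q iff Q) iff (Q implies Q))) iff ((((Q iff P) implies P) implies (P implies not Q)) iff (not (P implies Q) implies (((P iff Q) implies not Q) implies ((Q or P) iff Q))))) or not (((not (P iff P) or (not Q implies Q)) or (not P iff not not Q)) implies (((not Q implies (P implies P)) implies (P implies Q)) implies (Q or (Q implies Q)))) = 0 or 0 = 0

0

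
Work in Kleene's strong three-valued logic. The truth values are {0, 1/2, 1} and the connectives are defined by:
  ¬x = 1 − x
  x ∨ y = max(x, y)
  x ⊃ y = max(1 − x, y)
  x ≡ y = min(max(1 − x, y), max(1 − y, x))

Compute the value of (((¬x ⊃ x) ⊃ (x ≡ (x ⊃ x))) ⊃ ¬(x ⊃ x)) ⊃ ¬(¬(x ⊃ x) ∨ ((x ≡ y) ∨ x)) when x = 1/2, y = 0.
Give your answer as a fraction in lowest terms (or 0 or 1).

1/2

¬x = ¬1/2 = 1/2
¬x ⊃ x = 1/2 ⊃ 1/2 = 1/2
x ⊃ x = 1/2 ⊃ 1/2 = 1/2
x ≡ (x ⊃ x) = 1/2 ≡ 1/2 = 1/2
(¬x ⊃ x) ⊃ (x ≡ (x ⊃ x)) = 1/2 ⊃ 1/2 = 1/2
x ⊃ x = 1/2 ⊃ 1/2 = 1/2
¬(x ⊃ x) = ¬1/2 = 1/2
((¬x ⊃ x) ⊃ (x ≡ (x ⊃ x))) ⊃ ¬(x ⊃ x) = 1/2 ⊃ 1/2 = 1/2
x ⊃ x = 1/2 ⊃ 1/2 = 1/2
¬(x ⊃ x) = ¬1/2 = 1/2
x ≡ y = 1/2 ≡ 0 = 1/2
(x ≡ y) ∨ x = 1/2 ∨ 1/2 = 1/2
¬(x ⊃ x) ∨ ((x ≡ y) ∨ x) = 1/2 ∨ 1/2 = 1/2
¬(¬(x ⊃ x) ∨ ((x ≡ y) ∨ x)) = ¬1/2 = 1/2
(((¬x ⊃ x) ⊃ (x ≡ (x ⊃ x))) ⊃ ¬(x ⊃ x)) ⊃ ¬(¬(x ⊃ x) ∨ ((x ≡ y) ∨ x)) = 1/2 ⊃ 1/2 = 1/2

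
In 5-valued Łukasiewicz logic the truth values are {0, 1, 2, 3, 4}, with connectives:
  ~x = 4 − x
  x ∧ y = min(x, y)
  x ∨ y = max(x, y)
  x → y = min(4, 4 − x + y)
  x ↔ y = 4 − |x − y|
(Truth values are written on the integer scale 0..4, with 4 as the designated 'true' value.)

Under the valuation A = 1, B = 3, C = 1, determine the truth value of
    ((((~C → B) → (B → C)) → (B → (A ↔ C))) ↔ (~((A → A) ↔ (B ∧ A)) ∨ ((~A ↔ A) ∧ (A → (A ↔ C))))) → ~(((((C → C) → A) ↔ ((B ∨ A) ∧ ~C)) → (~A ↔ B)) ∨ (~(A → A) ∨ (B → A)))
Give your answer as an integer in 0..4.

1

~C = ~1 = 3
~C → B = 3 → 3 = 4
B → C = 3 → 1 = 2
(~C → B) → (B → C) = 4 → 2 = 2
A ↔ C = 1 ↔ 1 = 4
B → (A ↔ C) = 3 → 4 = 4
((~C → B) → (B → C)) → (B → (A ↔ C)) = 2 → 4 = 4
A → A = 1 → 1 = 4
B ∧ A = 3 ∧ 1 = 1
(A → A) ↔ (B ∧ A) = 4 ↔ 1 = 1
~((A → A) ↔ (B ∧ A)) = ~1 = 3
~A = ~1 = 3
~A ↔ A = 3 ↔ 1 = 2
A ↔ C = 1 ↔ 1 = 4
A → (A ↔ C) = 1 → 4 = 4
(~A ↔ A) ∧ (A → (A ↔ C)) = 2 ∧ 4 = 2
~((A → A) ↔ (B ∧ A)) ∨ ((~A ↔ A) ∧ (A → (A ↔ C))) = 3 ∨ 2 = 3
(((~C → B) → (B → C)) → (B → (A ↔ C))) ↔ (~((A → A) ↔ (B ∧ A)) ∨ ((~A ↔ A) ∧ (A → (A ↔ C)))) = 4 ↔ 3 = 3
C → C = 1 → 1 = 4
(C → C) → A = 4 → 1 = 1
B ∨ A = 3 ∨ 1 = 3
~C = ~1 = 3
(B ∨ A) ∧ ~C = 3 ∧ 3 = 3
((C → C) → A) ↔ ((B ∨ A) ∧ ~C) = 1 ↔ 3 = 2
~A = ~1 = 3
~A ↔ B = 3 ↔ 3 = 4
(((C → C) → A) ↔ ((B ∨ A) ∧ ~C)) → (~A ↔ B) = 2 → 4 = 4
A → A = 1 → 1 = 4
~(A → A) = ~4 = 0
B → A = 3 → 1 = 2
~(A → A) ∨ (B → A) = 0 ∨ 2 = 2
((((C → C) → A) ↔ ((B ∨ A) ∧ ~C)) → (~A ↔ B)) ∨ (~(A → A) ∨ (B → A)) = 4 ∨ 2 = 4
~(((((C → C) → A) ↔ ((B ∨ A) ∧ ~C)) → (~A ↔ B)) ∨ (~(A → A) ∨ (B → A))) = ~4 = 0
((((~C → B) → (B → C)) → (B → (A ↔ C))) ↔ (~((A → A) ↔ (B ∧ A)) ∨ ((~A ↔ A) ∧ (A → (A ↔ C))))) → ~(((((C → C) → A) ↔ ((B ∨ A) ∧ ~C)) → (~A ↔ B)) ∨ (~(A → A) ∨ (B → A))) = 3 → 0 = 1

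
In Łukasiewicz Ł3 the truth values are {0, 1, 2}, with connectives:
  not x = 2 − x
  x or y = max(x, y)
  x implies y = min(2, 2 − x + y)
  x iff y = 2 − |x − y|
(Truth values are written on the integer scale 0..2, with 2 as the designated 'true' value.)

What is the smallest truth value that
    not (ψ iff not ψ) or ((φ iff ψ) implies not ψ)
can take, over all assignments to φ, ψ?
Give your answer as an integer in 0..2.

Take φ = 1, ψ = 1:
not ψ = not 1 = 1
ψ iff not ψ = 1 iff 1 = 2
not (ψ iff not ψ) = not 2 = 0
φ iff ψ = 1 iff 1 = 2
not ψ = not 1 = 1
(φ iff ψ) implies not ψ = 2 implies 1 = 1
not (ψ iff not ψ) or ((φ iff ψ) implies not ψ) = 0 or 1 = 1
No assignment yields a value below 1, so this is the minimum.

1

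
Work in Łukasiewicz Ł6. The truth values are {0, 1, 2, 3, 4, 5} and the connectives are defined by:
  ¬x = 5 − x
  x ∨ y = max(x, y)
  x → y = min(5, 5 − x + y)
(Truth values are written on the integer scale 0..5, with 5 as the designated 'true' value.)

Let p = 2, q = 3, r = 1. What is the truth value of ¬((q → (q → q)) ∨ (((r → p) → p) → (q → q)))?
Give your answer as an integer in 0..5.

0

q → q = 3 → 3 = 5
q → (q → q) = 3 → 5 = 5
r → p = 1 → 2 = 5
(r → p) → p = 5 → 2 = 2
q → q = 3 → 3 = 5
((r → p) → p) → (q → q) = 2 → 5 = 5
(q → (q → q)) ∨ (((r → p) → p) → (q → q)) = 5 ∨ 5 = 5
¬((q → (q → q)) ∨ (((r → p) → p) → (q → q))) = ¬5 = 0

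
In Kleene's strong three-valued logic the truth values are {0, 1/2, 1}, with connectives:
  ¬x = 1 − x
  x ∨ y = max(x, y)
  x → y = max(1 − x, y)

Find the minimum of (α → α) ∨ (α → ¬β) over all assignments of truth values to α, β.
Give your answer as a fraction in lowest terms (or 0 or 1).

Take α = 1/2, β = 1/2:
α → α = 1/2 → 1/2 = 1/2
¬β = ¬1/2 = 1/2
α → ¬β = 1/2 → 1/2 = 1/2
(α → α) ∨ (α → ¬β) = 1/2 ∨ 1/2 = 1/2
No assignment yields a value below 1/2, so this is the minimum.

1/2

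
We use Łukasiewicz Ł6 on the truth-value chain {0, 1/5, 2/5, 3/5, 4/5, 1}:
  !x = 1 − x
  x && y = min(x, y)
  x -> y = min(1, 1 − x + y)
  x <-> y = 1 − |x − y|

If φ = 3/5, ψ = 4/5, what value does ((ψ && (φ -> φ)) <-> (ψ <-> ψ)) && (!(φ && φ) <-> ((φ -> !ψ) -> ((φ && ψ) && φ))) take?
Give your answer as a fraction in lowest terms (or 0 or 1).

2/5

φ -> φ = 3/5 -> 3/5 = 1
ψ && (φ -> φ) = 4/5 && 1 = 4/5
ψ <-> ψ = 4/5 <-> 4/5 = 1
(ψ && (φ -> φ)) <-> (ψ <-> ψ) = 4/5 <-> 1 = 4/5
φ && φ = 3/5 && 3/5 = 3/5
!(φ && φ) = !3/5 = 2/5
!ψ = !4/5 = 1/5
φ -> !ψ = 3/5 -> 1/5 = 3/5
φ && ψ = 3/5 && 4/5 = 3/5
(φ && ψ) && φ = 3/5 && 3/5 = 3/5
(φ -> !ψ) -> ((φ && ψ) && φ) = 3/5 -> 3/5 = 1
!(φ && φ) <-> ((φ -> !ψ) -> ((φ && ψ) && φ)) = 2/5 <-> 1 = 2/5
((ψ && (φ -> φ)) <-> (ψ <-> ψ)) && (!(φ && φ) <-> ((φ -> !ψ) -> ((φ && ψ) && φ))) = 4/5 && 2/5 = 2/5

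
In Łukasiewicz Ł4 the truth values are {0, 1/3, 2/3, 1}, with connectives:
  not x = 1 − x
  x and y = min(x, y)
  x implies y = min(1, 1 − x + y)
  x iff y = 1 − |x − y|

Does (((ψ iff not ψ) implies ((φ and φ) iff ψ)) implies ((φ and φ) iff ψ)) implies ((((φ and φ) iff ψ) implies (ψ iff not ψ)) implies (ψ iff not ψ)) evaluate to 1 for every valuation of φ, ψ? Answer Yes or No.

φ = 0, ψ = 0 ↦ 1
φ = 0, ψ = 1/3 ↦ 1
φ = 0, ψ = 2/3 ↦ 1
φ = 0, ψ = 1 ↦ 1
φ = 1/3, ψ = 0 ↦ 1
φ = 1/3, ψ = 1/3 ↦ 1
φ = 1/3, ψ = 2/3 ↦ 1
φ = 1/3, ψ = 1 ↦ 1
φ = 2/3, ψ = 0 ↦ 1
φ = 2/3, ψ = 1/3 ↦ 1
φ = 2/3, ψ = 2/3 ↦ 1
φ = 2/3, ψ = 1 ↦ 1
φ = 1, ψ = 0 ↦ 1
φ = 1, ψ = 1/3 ↦ 1
φ = 1, ψ = 2/3 ↦ 1
φ = 1, ψ = 1 ↦ 1
Every assignment gives a value ≥ 1.

Yes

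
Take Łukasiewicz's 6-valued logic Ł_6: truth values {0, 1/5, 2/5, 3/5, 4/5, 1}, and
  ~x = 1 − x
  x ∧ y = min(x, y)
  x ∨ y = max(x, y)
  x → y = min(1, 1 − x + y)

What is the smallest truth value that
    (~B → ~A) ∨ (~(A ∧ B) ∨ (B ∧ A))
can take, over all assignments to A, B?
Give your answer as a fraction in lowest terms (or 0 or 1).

3/5

Take A = 4/5, B = 2/5:
~B = ~2/5 = 3/5
~A = ~4/5 = 1/5
~B → ~A = 3/5 → 1/5 = 3/5
A ∧ B = 4/5 ∧ 2/5 = 2/5
~(A ∧ B) = ~2/5 = 3/5
B ∧ A = 2/5 ∧ 4/5 = 2/5
~(A ∧ B) ∨ (B ∧ A) = 3/5 ∨ 2/5 = 3/5
(~B → ~A) ∨ (~(A ∧ B) ∨ (B ∧ A)) = 3/5 ∨ 3/5 = 3/5
No assignment yields a value below 3/5, so this is the minimum.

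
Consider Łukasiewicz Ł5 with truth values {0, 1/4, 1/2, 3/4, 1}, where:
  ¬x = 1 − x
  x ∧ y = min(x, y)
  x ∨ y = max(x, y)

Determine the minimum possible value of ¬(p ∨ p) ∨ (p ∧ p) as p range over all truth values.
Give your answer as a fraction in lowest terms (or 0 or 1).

1/2

Take p = 1/2:
p ∨ p = 1/2 ∨ 1/2 = 1/2
¬(p ∨ p) = ¬1/2 = 1/2
p ∧ p = 1/2 ∧ 1/2 = 1/2
¬(p ∨ p) ∨ (p ∧ p) = 1/2 ∨ 1/2 = 1/2
No assignment yields a value below 1/2, so this is the minimum.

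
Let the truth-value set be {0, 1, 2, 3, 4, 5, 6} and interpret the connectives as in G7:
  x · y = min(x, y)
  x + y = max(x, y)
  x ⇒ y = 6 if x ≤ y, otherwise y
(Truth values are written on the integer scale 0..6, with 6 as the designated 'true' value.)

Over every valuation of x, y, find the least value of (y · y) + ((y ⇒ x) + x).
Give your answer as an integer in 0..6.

Take x = 0, y = 1:
y · y = 1 · 1 = 1
y ⇒ x = 1 ⇒ 0 = 0
(y ⇒ x) + x = 0 + 0 = 0
(y · y) + ((y ⇒ x) + x) = 1 + 0 = 1
No assignment yields a value below 1, so this is the minimum.

1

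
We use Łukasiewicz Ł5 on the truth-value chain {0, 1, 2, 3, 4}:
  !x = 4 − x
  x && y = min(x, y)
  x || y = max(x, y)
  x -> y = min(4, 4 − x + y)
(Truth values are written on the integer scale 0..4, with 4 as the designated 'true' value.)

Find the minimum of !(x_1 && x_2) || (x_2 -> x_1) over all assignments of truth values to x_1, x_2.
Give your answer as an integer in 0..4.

2

Take x_1 = 2, x_2 = 4:
x_1 && x_2 = 2 && 4 = 2
!(x_1 && x_2) = !2 = 2
x_2 -> x_1 = 4 -> 2 = 2
!(x_1 && x_2) || (x_2 -> x_1) = 2 || 2 = 2
No assignment yields a value below 2, so this is the minimum.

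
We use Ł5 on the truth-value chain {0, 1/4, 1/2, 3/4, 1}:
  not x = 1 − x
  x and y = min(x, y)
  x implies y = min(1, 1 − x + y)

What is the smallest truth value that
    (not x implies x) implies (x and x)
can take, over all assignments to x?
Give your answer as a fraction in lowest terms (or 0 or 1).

Take x = 1/2:
not x = not 1/2 = 1/2
not x implies x = 1/2 implies 1/2 = 1
x and x = 1/2 and 1/2 = 1/2
(not x implies x) implies (x and x) = 1 implies 1/2 = 1/2
No assignment yields a value below 1/2, so this is the minimum.

1/2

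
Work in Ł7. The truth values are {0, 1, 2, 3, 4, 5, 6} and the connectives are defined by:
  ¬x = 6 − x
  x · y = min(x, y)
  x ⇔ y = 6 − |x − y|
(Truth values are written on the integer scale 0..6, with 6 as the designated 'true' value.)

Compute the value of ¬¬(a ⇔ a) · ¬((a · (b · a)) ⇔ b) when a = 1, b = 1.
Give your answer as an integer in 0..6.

a ⇔ a = 1 ⇔ 1 = 6
¬(a ⇔ a) = ¬6 = 0
¬¬(a ⇔ a) = ¬0 = 6
b · a = 1 · 1 = 1
a · (b · a) = 1 · 1 = 1
(a · (b · a)) ⇔ b = 1 ⇔ 1 = 6
¬((a · (b · a)) ⇔ b) = ¬6 = 0
¬¬(a ⇔ a) · ¬((a · (b · a)) ⇔ b) = 6 · 0 = 0

0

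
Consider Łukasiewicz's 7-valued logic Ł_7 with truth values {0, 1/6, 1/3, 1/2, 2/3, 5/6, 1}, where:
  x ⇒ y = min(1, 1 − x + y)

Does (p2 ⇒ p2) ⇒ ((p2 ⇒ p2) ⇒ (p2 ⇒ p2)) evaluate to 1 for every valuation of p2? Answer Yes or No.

Yes

p2 = 0 ↦ 1
p2 = 1/6 ↦ 1
p2 = 1/3 ↦ 1
p2 = 1/2 ↦ 1
p2 = 2/3 ↦ 1
p2 = 5/6 ↦ 1
p2 = 1 ↦ 1
Every assignment gives a value ≥ 1.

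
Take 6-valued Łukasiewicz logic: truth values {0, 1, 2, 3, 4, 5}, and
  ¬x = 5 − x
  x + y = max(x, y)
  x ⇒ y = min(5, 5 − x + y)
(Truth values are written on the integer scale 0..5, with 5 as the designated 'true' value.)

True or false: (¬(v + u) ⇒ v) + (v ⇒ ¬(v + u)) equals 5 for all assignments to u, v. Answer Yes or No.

Yes

At u = 2, v = 3, for instance:
v + u = 3 + 2 = 3
¬(v + u) = ¬3 = 2
¬(v + u) ⇒ v = 2 ⇒ 3 = 5
v ⇒ ¬(v + u) = 3 ⇒ 2 = 4
(¬(v + u) ⇒ v) + (v ⇒ ¬(v + u)) = 5 + 4 = 5
and checking the remaining 35 assignments likewise gives ≥ 5 in every case.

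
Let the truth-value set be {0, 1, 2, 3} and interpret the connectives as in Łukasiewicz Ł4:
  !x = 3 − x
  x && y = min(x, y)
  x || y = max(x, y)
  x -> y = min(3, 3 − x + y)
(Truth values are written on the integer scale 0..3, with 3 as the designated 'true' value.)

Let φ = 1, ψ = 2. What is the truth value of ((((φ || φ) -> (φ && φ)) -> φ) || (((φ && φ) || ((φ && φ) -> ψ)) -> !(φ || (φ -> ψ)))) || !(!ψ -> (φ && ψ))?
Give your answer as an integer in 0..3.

φ || φ = 1 || 1 = 1
φ && φ = 1 && 1 = 1
(φ || φ) -> (φ && φ) = 1 -> 1 = 3
((φ || φ) -> (φ && φ)) -> φ = 3 -> 1 = 1
φ && φ = 1 && 1 = 1
φ && φ = 1 && 1 = 1
(φ && φ) -> ψ = 1 -> 2 = 3
(φ && φ) || ((φ && φ) -> ψ) = 1 || 3 = 3
φ -> ψ = 1 -> 2 = 3
φ || (φ -> ψ) = 1 || 3 = 3
!(φ || (φ -> ψ)) = !3 = 0
((φ && φ) || ((φ && φ) -> ψ)) -> !(φ || (φ -> ψ)) = 3 -> 0 = 0
(((φ || φ) -> (φ && φ)) -> φ) || (((φ && φ) || ((φ && φ) -> ψ)) -> !(φ || (φ -> ψ))) = 1 || 0 = 1
!ψ = !2 = 1
φ && ψ = 1 && 2 = 1
!ψ -> (φ && ψ) = 1 -> 1 = 3
!(!ψ -> (φ && ψ)) = !3 = 0
((((φ || φ) -> (φ && φ)) -> φ) || (((φ && φ) || ((φ && φ) -> ψ)) -> !(φ || (φ -> ψ)))) || !(!ψ -> (φ && ψ)) = 1 || 0 = 1

1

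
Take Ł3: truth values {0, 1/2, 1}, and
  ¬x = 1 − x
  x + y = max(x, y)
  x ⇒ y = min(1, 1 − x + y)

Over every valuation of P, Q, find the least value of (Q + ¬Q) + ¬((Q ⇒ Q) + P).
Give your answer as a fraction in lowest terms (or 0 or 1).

1/2

Take P = 0, Q = 1/2:
¬Q = ¬1/2 = 1/2
Q + ¬Q = 1/2 + 1/2 = 1/2
Q ⇒ Q = 1/2 ⇒ 1/2 = 1
(Q ⇒ Q) + P = 1 + 0 = 1
¬((Q ⇒ Q) + P) = ¬1 = 0
(Q + ¬Q) + ¬((Q ⇒ Q) + P) = 1/2 + 0 = 1/2
No assignment yields a value below 1/2, so this is the minimum.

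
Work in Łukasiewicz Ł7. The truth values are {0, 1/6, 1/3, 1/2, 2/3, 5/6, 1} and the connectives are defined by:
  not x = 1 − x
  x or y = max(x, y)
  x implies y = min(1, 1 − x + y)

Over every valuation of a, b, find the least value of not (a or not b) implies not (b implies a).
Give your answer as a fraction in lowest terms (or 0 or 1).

1/2

Take a = 1/2, b = 1/2:
not b = not 1/2 = 1/2
a or not b = 1/2 or 1/2 = 1/2
not (a or not b) = not 1/2 = 1/2
b implies a = 1/2 implies 1/2 = 1
not (b implies a) = not 1 = 0
not (a or not b) implies not (b implies a) = 1/2 implies 0 = 1/2
No assignment yields a value below 1/2, so this is the minimum.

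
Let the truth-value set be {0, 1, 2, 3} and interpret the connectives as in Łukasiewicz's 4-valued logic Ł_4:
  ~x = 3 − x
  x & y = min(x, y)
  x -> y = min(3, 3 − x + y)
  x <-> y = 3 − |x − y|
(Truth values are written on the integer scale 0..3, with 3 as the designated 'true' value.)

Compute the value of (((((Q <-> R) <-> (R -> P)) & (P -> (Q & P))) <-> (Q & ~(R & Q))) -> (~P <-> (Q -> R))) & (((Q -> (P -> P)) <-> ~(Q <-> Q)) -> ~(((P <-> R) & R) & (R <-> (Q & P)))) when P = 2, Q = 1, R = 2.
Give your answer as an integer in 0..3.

2

Q <-> R = 1 <-> 2 = 2
R -> P = 2 -> 2 = 3
(Q <-> R) <-> (R -> P) = 2 <-> 3 = 2
Q & P = 1 & 2 = 1
P -> (Q & P) = 2 -> 1 = 2
((Q <-> R) <-> (R -> P)) & (P -> (Q & P)) = 2 & 2 = 2
R & Q = 2 & 1 = 1
~(R & Q) = ~1 = 2
Q & ~(R & Q) = 1 & 2 = 1
(((Q <-> R) <-> (R -> P)) & (P -> (Q & P))) <-> (Q & ~(R & Q)) = 2 <-> 1 = 2
~P = ~2 = 1
Q -> R = 1 -> 2 = 3
~P <-> (Q -> R) = 1 <-> 3 = 1
((((Q <-> R) <-> (R -> P)) & (P -> (Q & P))) <-> (Q & ~(R & Q))) -> (~P <-> (Q -> R)) = 2 -> 1 = 2
P -> P = 2 -> 2 = 3
Q -> (P -> P) = 1 -> 3 = 3
Q <-> Q = 1 <-> 1 = 3
~(Q <-> Q) = ~3 = 0
(Q -> (P -> P)) <-> ~(Q <-> Q) = 3 <-> 0 = 0
P <-> R = 2 <-> 2 = 3
(P <-> R) & R = 3 & 2 = 2
Q & P = 1 & 2 = 1
R <-> (Q & P) = 2 <-> 1 = 2
((P <-> R) & R) & (R <-> (Q & P)) = 2 & 2 = 2
~(((P <-> R) & R) & (R <-> (Q & P))) = ~2 = 1
((Q -> (P -> P)) <-> ~(Q <-> Q)) -> ~(((P <-> R) & R) & (R <-> (Q & P))) = 0 -> 1 = 3
(((((Q <-> R) <-> (R -> P)) & (P -> (Q & P))) <-> (Q & ~(R & Q))) -> (~P <-> (Q -> R))) & (((Q -> (P -> P)) <-> ~(Q <-> Q)) -> ~(((P <-> R) & R) & (R <-> (Q & P)))) = 2 & 3 = 2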